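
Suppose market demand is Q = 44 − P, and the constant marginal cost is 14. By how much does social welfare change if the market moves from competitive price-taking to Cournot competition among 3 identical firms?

Inverting demand: P = 44 − Q.
Under competition P = MC = 14, so Q = (44 − 14)/1 = 30.
CS = ½·(44 − 14)·30 = 450; PS = (14 − 14)·30 = 0; TS = 450.
In a 3-firm Cournot equilibrium, symmetry and the first-order condition give q = (44 − 14)/(4) = 7.5. So Q = 22.5 and P = 21.5.
CS = ½·(44 − 21.5)·22.5 = 253.125; PS = (21.5 − 14)·22.5 = 168.75; TS = 421.875.
Change in social welfare: 421.875 − 450 = −28.125.

Social welfare falls by 28.125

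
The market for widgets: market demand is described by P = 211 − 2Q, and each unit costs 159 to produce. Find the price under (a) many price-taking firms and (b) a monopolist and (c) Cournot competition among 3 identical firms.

Competition: P = 159; Monopoly: P = 185; Cournot: P = 172

Competitive firms price at marginal cost: P = 159, giving Q = 26.
The monopolist equates marginal revenue to marginal cost: 211 − 4Q = 159, so Q = 13. From demand, P = 185.
With 3 symmetric Cournot firms, each firm's FOC gives 211 − 8q = 159, so q = 6.5, Q = 3·6.5 = 19.5, and P = 172.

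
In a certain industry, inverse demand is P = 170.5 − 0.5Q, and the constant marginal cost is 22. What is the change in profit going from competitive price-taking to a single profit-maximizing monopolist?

Profit rises by 11026.125

Perfect competition: P = MC = 22, so 170.5 − 0.5Q = 22 and Q = 297.
Profit = (22 − 22)·297 = 0.
Monopoly sets MR = MC: 170.5 − Q = 22 ⇒ Q = 148.5, P = 170.5 − 0.5·148.5 = 96.25.
Profit = (96.25 − 22)·148.5 = 11026.125.
Change in profit: 11026.125 − 0 = 11026.125.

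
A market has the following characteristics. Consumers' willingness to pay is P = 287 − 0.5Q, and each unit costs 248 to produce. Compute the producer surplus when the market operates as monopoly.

PS = 760.5

Monopoly sets MR = MC: 287 − Q = 248 ⇒ Q = 39, P = 287 − 0.5·39 = 267.5.
PS = (267.5 − 248)·39 = 760.5.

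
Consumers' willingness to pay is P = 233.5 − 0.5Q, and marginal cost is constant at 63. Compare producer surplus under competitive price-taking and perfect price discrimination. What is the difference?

PS rises by 29070.25

Perfect competition: P = MC = 63, so 233.5 − 0.5Q = 63 and Q = 341.
PS = (63 − 63)·341 = 0.
Under first-degree price discrimination the firm charges each unit its demand price and produces up to where P = MC, i.e. Q = 341. Consumer surplus is zero; producer surplus equals total surplus.
PS = ½·(233.5 − 63)·341 = 29070.25.
Change in producer surplus: 29070.25 − 0 = 29070.25.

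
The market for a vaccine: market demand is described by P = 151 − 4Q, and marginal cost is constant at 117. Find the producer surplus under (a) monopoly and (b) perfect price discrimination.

Monopoly: PS = 72.25; Perfect PD: PS = 144.5

The monopolist equates marginal revenue to marginal cost: 151 − 8Q = 117, so Q = 4.25. From demand, P = 134.
PS = (134 − 117)·4.25 = 72.25.
A perfectly discriminating monopolist sells every unit with P(Q) ≥ MC(Q), so output equals the competitive quantity Q = 8.5. Each buyer pays their reservation price, so CS = 0 and the firm captures all surplus.
PS = ½·(151 − 117)·8.5 = 144.5.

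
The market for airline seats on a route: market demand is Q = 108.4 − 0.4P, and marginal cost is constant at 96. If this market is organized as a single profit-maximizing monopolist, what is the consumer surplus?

Inverting demand: P = 271 − 2.5Q.
The monopolist equates marginal revenue to marginal cost: 271 − 5Q = 96, so Q = 35. From demand, P = 183.5.
CS = ½·(271 − 183.5)·35 = 1531.25.

CS = 1531.25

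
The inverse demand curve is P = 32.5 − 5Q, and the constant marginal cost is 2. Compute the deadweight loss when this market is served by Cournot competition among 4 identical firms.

Perfect competition: P = MC = 2, so 32.5 − 5Q = 2 and Q = 6.1.
With 4 symmetric Cournot firms, each firm's FOC gives 32.5 − 25q = 2, so q = 1.22, Q = 4·1.22 = 4.88, and P = 8.1.
DWL is the triangle between Q = 4.88 and Q = 6.1: ½·(6.1 − 4.88)·(8.1 − 2) = 3.721.

DWL = 3.721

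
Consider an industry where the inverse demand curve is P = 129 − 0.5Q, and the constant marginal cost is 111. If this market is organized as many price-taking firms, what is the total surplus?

Competitive firms price at marginal cost: P = 111, giving Q = 36.
CS = ½·(129 − 111)·36 = 324; PS = (111 − 111)·36 = 0; TS = 324.

TS = 324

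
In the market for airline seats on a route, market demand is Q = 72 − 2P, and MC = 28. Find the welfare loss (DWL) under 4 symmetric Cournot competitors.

Inverting demand: P = 36 − 0.5Q.
Perfect competition: P = MC = 28, so 36 − 0.5Q = 28 and Q = 16.
Cournot with 4 identical firms: the symmetric best-response condition is 36 − 2.5q = 28. Each firm produces q = 3.2, total output Q = 12.8, price P = 29.6.
DWL is the triangle between Q = 12.8 and Q = 16: ½·(16 − 12.8)·(29.6 − 28) = 2.56.

DWL = 2.56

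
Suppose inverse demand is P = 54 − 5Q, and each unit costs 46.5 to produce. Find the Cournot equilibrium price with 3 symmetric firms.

P = 48.375

Cournot with 3 identical firms: the symmetric best-response condition is 54 − 20q = 46.5. Each firm produces q = 0.375, total output Q = 1.125, price P = 48.375.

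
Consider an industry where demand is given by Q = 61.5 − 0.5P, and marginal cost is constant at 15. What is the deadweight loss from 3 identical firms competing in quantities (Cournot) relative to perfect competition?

DWL = 182.25

Inverting demand: P = 123 − 2Q.
Perfect competition: P = MC = 15, so 123 − 2Q = 15 and Q = 54.
With 3 symmetric Cournot firms, each firm's FOC gives 123 − 8q = 15, so q = 13.5, Q = 3·13.5 = 40.5, and P = 42.
DWL is the triangle between Q = 40.5 and Q = 54: ½·(54 − 40.5)·(42 − 15) = 182.25.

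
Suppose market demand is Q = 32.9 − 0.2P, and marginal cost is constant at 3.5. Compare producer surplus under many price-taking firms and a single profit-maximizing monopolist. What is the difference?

Inverting demand: P = 164.5 − 5Q.
Competitive firms price at marginal cost: P = 3.5, giving Q = 32.2.
PS = (3.5 − 3.5)·32.2 = 0.
The monopolist equates marginal revenue to marginal cost: 164.5 − 10Q = 3.5, so Q = 16.1. From demand, P = 84.
PS = (84 − 3.5)·16.1 = 1296.05.
Change in producer surplus: 1296.05 − 0 = 1296.05.

PS rises by 1296.05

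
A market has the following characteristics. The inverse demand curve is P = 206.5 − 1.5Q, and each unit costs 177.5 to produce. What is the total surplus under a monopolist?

TS = 210.25

A monopolist chooses Q where MR = MC. MR = 206.5 − 3Q; setting this equal to 177.5 gives Q = 29/3 and P = 192.
CS = ½·(206.5 − 192)·29/3 = 841/12; PS = (192 − 177.5)·29/3 = 841/6; TS = 210.25.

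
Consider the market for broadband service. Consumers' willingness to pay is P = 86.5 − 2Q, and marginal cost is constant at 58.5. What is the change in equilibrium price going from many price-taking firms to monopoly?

P rises by 14

Under competition P = MC = 58.5, so Q = (86.5 − 58.5)/2 = 14.
The monopolist equates marginal revenue to marginal cost: 86.5 − 4Q = 58.5, so Q = 7. From demand, P = 72.5.
Change in equilibrium price: 72.5 − 58.5 = 14.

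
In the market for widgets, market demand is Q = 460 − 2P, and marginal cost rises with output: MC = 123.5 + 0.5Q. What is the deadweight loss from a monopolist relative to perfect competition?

DWL = 630.125

Inverting demand: P = 230 − 0.5Q.
Under competition P = MC: 230 − 0.5Q = 123.5 + 0.5Q ⇒ Q = 106.5, P = 176.75.
Monopoly sets MR = MC: 230 − Q = 123.5 + 0.5Q ⇒ Q = 71, P = 230 − 0.5·71 = 194.5.
CS = ½·(230 − 176.75)·106.5 = 45369/16; PS = (176.75·106.5 − 123.5·106.5 − ½·0.5·106.5²) = 45369/16; TS = 5671.125.
CS = ½·(230 − 194.5)·71 = 1260.25; PS = (194.5·71 − 123.5·71 − ½·0.5·71²) = 3780.75; TS = 5041.
DWL = 5671.125 − 5041 = 630.125.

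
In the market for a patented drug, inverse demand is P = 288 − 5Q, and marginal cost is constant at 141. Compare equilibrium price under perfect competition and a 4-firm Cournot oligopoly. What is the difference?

P rises by 29.4

Perfect competition: P = MC = 141, so 288 − 5Q = 141 and Q = 29.4.
With 4 symmetric Cournot firms, each firm's FOC gives 288 − 25q = 141, so q = 5.88, Q = 4·5.88 = 23.52, and P = 170.4.
Change in equilibrium price: 170.4 − 141 = 29.4.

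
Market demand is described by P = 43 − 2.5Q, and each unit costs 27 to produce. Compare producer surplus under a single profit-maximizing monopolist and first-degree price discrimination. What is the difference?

The monopolist equates marginal revenue to marginal cost: 43 − 5Q = 27, so Q = 3.2. From demand, P = 35.
PS = (35 − 27)·3.2 = 25.6.
A perfectly discriminating monopolist sells every unit with P(Q) ≥ MC(Q), so output equals the competitive quantity Q = 6.4. Each buyer pays their reservation price, so CS = 0 and the firm captures all surplus.
PS = ½·(43 − 27)·6.4 = 51.2.
Change in producer surplus: 51.2 − 25.6 = 25.6.

Producer surplus rises by 25.6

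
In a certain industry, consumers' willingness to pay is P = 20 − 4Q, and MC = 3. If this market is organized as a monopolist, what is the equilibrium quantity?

A monopolist chooses Q where MR = MC. MR = 20 − 8Q; setting this equal to 3 gives Q = 2.125 and P = 11.5.

Q = 2.125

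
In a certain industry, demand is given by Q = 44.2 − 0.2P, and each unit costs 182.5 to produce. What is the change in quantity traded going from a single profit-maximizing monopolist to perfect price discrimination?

Quantity traded rises by 3.85

Inverting demand: P = 221 − 5Q.
A monopolist chooses Q where MR = MC. MR = 221 − 10Q; setting this equal to 182.5 gives Q = 3.85 and P = 201.75.
A perfectly discriminating monopolist sells every unit with P(Q) ≥ MC(Q), so output equals the competitive quantity Q = 7.7. Each buyer pays their reservation price, so CS = 0 and the firm captures all surplus.
Change in quantity traded: 7.7 − 3.85 = 3.85.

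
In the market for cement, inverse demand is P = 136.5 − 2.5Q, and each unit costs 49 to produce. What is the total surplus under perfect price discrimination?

With perfect price discrimination, output is the efficient level Q = 35 (where demand meets MC), but every buyer pays their willingness to pay: CS = 0 and PS = total surplus.
TS = 1531.25 (equal to competitive TS).

TS = 1531.25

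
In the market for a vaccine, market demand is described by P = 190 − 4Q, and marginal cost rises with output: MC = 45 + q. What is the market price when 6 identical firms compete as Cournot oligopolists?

P = 70

With 6 symmetric Cournot firms, each firm's FOC gives 190 − 28q = 45 + q, so q = 5, Q = 6·5 = 30, and P = 70.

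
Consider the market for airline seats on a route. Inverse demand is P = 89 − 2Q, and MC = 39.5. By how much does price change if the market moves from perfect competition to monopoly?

Price rises by 24.75

Competitive firms price at marginal cost: P = 39.5, giving Q = 24.75.
Monopoly sets MR = MC: 89 − 4Q = 39.5 ⇒ Q = 12.375, P = 89 − 2·12.375 = 64.25.
Change in price: 64.25 − 39.5 = 24.75.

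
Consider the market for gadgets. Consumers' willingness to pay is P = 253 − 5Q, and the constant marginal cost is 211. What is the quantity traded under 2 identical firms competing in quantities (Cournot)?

In a 2-firm Cournot equilibrium, symmetry and the first-order condition give q = (253 − 211)/(15) = 2.8. So Q = 5.6 and P = 225.

Q = 5.6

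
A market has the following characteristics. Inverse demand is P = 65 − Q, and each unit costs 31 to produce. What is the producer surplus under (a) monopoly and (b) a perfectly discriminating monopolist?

Monopoly: PS = 289; Perfect PD: PS = 578

The monopolist equates marginal revenue to marginal cost: 65 − 2Q = 31, so Q = 17. From demand, P = 48.
PS = (48 − 31)·17 = 289.
A perfectly discriminating monopolist sells every unit with P(Q) ≥ MC(Q), so output equals the competitive quantity Q = 34. Each buyer pays their reservation price, so CS = 0 and the firm captures all surplus.
PS = ½·(65 − 31)·34 = 578.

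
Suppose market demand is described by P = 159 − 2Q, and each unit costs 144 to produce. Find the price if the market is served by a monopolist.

A monopolist chooses Q where MR = MC. MR = 159 − 4Q; setting this equal to 144 gives Q = 3.75 and P = 151.5.

P = 151.5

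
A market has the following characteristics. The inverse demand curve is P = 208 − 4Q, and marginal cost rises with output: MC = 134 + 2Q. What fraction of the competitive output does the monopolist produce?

Q_m/Q_c = 0.6

The monopolist equates marginal revenue to marginal cost: 208 − 8Q = 134 + 2Q, so Q = 7.4. From demand, P = 178.4.
Competitive equilibrium sets price equal to marginal cost: 208 − 4Q = 134 + 2Q, so Q = 37/3 and P = 476/3.
Ratio Q_m/Q_c = 7.4/(37/3) = 0.6.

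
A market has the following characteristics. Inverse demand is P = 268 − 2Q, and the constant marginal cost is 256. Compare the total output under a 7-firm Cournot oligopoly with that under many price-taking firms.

Cournot with 7 identical firms: the symmetric best-response condition is 268 − 16q = 256. Each firm produces q = 0.75, total output Q = 5.25, price P = 257.5.
Competitive firms price at marginal cost: P = 256, giving Q = 6.

Cournot: Q = 5.25; Competition: Q = 6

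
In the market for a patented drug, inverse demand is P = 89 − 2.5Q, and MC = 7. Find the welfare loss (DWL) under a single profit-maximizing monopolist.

Perfect competition: P = MC = 7, so 89 − 2.5Q = 7 and Q = 32.8.
The monopolist equates marginal revenue to marginal cost: 89 − 5Q = 7, so Q = 16.4. From demand, P = 48.
DWL is the triangle between Q = 16.4 and Q = 32.8: ½·(32.8 − 16.4)·(48 − 7) = 336.2.

DWL = 336.2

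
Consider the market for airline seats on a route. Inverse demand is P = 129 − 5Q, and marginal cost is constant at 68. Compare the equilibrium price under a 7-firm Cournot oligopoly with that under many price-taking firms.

In a 7-firm Cournot equilibrium, symmetry and the first-order condition give q = (129 − 68)/(40) = 1.525. So Q = 10.675 and P = 75.625.
Perfect competition: P = MC = 68, so 129 − 5Q = 68 and Q = 12.2.

Cournot: P = 75.625; Competition: P = 68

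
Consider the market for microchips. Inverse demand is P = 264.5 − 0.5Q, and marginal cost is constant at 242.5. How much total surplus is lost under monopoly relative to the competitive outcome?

DWL = 121

Under competition P = MC = 242.5, so Q = (264.5 − 242.5)/0.5 = 44.
Monopoly sets MR = MC: 264.5 − Q = 242.5 ⇒ Q = 22, P = 264.5 − 0.5·22 = 253.5.
DWL is the triangle between Q = 22 and Q = 44: ½·(44 − 22)·(253.5 − 242.5) = 121.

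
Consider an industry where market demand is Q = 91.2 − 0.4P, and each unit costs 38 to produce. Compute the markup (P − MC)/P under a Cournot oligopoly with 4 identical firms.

Inverting demand: P = 228 − 2.5Q.
With 4 symmetric Cournot firms, each firm's FOC gives 228 − 12.5q = 38, so q = 15.2, Q = 4·15.2 = 60.8, and P = 76.
Lerner index = (P − MC)/P = (76 − 38)/76 = 0.5.

Lerner index = 0.5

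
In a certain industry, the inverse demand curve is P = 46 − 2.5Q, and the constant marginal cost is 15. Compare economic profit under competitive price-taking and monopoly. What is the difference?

Competitive firms price at marginal cost: P = 15, giving Q = 12.4.
Profit = (15 − 15)·12.4 = 0.
Monopoly sets MR = MC: 46 − 5Q = 15 ⇒ Q = 6.2, P = 46 − 2.5·6.2 = 30.5.
Profit = (30.5 − 15)·6.2 = 96.1.
Change in economic profit: 96.1 − 0 = 96.1.

Economic profit rises by 96.1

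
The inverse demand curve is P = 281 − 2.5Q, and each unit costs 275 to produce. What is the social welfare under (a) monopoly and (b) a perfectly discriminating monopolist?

The monopolist equates marginal revenue to marginal cost: 281 − 5Q = 275, so Q = 1.2. From demand, P = 278.
CS = ½·(281 − 278)·1.2 = 1.8; PS = (278 − 275)·1.2 = 3.6; TS = 5.4.
A perfectly discriminating monopolist sells every unit with P(Q) ≥ MC(Q), so output equals the competitive quantity Q = 2.4. Each buyer pays their reservation price, so CS = 0 and the firm captures all surplus.
TS = 7.2 (equal to competitive TS).

Monopoly: TS = 5.4; Perfect PD: TS = 7.2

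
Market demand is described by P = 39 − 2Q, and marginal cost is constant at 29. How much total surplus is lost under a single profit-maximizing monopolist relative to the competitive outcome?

DWL = 6.25

Perfect competition: P = MC = 29, so 39 − 2Q = 29 and Q = 5.
A monopolist chooses Q where MR = MC. MR = 39 − 4Q; setting this equal to 29 gives Q = 2.5 and P = 34.
DWL is the triangle between Q = 2.5 and Q = 5: ½·(5 − 2.5)·(34 − 29) = 6.25.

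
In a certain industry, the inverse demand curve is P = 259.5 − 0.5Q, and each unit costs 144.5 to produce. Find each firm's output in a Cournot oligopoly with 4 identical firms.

Cournot with 4 identical firms: the symmetric best-response condition is 259.5 − 2.5q = 144.5. Each firm produces q = 46, total output Q = 184, price P = 167.5.

q_i = 46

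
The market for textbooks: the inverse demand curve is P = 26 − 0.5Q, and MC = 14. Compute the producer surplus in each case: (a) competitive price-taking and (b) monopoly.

Competitive firms price at marginal cost: P = 14, giving Q = 24.
PS = (14 − 14)·24 = 0.
Monopoly sets MR = MC: 26 − Q = 14 ⇒ Q = 12, P = 26 − 0.5·12 = 20.
PS = (20 − 14)·12 = 72.

Competition: PS = 0; Monopoly: PS = 72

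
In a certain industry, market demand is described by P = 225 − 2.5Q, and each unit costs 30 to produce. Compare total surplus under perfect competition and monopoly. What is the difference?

TS falls by 1901.25

Perfect competition: P = MC = 30, so 225 − 2.5Q = 30 and Q = 78.
CS = ½·(225 − 30)·78 = 7605; PS = (30 − 30)·78 = 0; TS = 7605.
A monopolist chooses Q where MR = MC. MR = 225 − 5Q; setting this equal to 30 gives Q = 39 and P = 127.5.
CS = ½·(225 − 127.5)·39 = 1901.25; PS = (127.5 − 30)·39 = 3802.5; TS = 5703.75.
Change in total surplus: 5703.75 − 7605 = −1901.25.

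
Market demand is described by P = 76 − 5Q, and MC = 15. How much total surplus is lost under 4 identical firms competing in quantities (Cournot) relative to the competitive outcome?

Under competition P = MC = 15, so Q = (76 − 15)/5 = 12.2.
In a 4-firm Cournot equilibrium, symmetry and the first-order condition give q = (76 − 15)/(25) = 2.44. So Q = 9.76 and P = 27.2.
DWL is the triangle between Q = 9.76 and Q = 12.2: ½·(12.2 − 9.76)·(27.2 − 15) = 14.884.

DWL = 14.884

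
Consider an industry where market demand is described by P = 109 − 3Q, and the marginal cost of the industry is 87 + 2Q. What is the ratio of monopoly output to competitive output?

Q_m/Q_c = 0.625

Monopoly sets MR = MC: 109 − 6Q = 87 + 2Q ⇒ Q = 2.75, P = 109 − 3·2.75 = 100.75.
Under competition P = MC: 109 − 3Q = 87 + 2Q ⇒ Q = 4.4, P = 95.8.
Ratio Q_m/Q_c = 2.75/4.4 = 0.625.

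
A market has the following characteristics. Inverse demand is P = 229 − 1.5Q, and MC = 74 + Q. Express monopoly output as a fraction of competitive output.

Q_m/Q_c = 0.625

The monopolist equates marginal revenue to marginal cost: 229 − 3Q = 74 + Q, so Q = 38.75. From demand, P = 170.875.
Under competition P = MC: 229 − 1.5Q = 74 + Q ⇒ Q = 62, P = 136.
Ratio Q_m/Q_c = 38.75/62 = 0.625.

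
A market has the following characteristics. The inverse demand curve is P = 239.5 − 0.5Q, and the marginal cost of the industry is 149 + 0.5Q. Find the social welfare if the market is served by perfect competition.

TS = 4095.125

Under competition P = MC: 239.5 − 0.5Q = 149 + 0.5Q ⇒ Q = 90.5, P = 194.25.
CS = ½·(239.5 − 194.25)·90.5 = 32761/16; PS = (194.25·90.5 − 149·90.5 − ½·0.5·90.5²) = 32761/16; TS = 4095.125.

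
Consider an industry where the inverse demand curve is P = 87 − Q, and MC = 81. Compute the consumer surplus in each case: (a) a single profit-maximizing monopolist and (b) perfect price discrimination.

The monopolist equates marginal revenue to marginal cost: 87 − 2Q = 81, so Q = 3. From demand, P = 84.
CS = ½·(87 − 84)·3 = 4.5.
Under first-degree price discrimination the firm charges each unit its demand price and produces up to where P = MC, i.e. Q = 6. Consumer surplus is zero; producer surplus equals total surplus.
CS = 0.

Monopoly: CS = 4.5; Perfect PD: CS = 0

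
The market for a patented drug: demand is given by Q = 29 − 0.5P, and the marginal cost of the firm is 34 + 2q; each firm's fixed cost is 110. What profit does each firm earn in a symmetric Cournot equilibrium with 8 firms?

Inverting demand: P = 58 − 2Q.
With 8 symmetric Cournot firms, each firm's FOC gives 58 − 18q = 34 + 2q, so q = 1.2, Q = 8·1.2 = 9.6, and P = 38.8.
Each firm's profit = 38.8·1.2 − (34·1.2 + ½·2·1.2²) − 110 = −105.68.

π_i = −105.68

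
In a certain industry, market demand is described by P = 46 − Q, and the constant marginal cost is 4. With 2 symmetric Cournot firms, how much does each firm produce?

q_i = 14

Cournot with 2 identical firms: the symmetric best-response condition is 46 − 3q = 4. Each firm produces q = 14, total output Q = 28, price P = 18.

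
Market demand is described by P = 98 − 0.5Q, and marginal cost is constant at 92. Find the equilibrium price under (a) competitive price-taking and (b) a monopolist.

Competition: P = 92; Monopoly: P = 95

Competitive firms price at marginal cost: P = 92, giving Q = 12.
The monopolist equates marginal revenue to marginal cost: 98 − Q = 92, so Q = 6. From demand, P = 95.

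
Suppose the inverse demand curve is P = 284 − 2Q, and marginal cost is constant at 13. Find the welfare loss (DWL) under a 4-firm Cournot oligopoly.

Under competition P = MC = 13, so Q = (284 − 13)/2 = 135.5.
With 4 symmetric Cournot firms, each firm's FOC gives 284 − 10q = 13, so q = 27.1, Q = 4·27.1 = 108.4, and P = 67.2.
DWL is the triangle between Q = 108.4 and Q = 135.5: ½·(135.5 − 108.4)·(67.2 − 13) = 734.41.

DWL = 734.41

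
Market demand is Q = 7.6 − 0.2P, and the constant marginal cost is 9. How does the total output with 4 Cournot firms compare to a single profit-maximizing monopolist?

Inverting demand: P = 38 − 5Q.
With 4 symmetric Cournot firms, each firm's FOC gives 38 − 25q = 9, so q = 1.16, Q = 4·1.16 = 4.64, and P = 14.8.
Monopoly sets MR = MC: 38 − 10Q = 9 ⇒ Q = 2.9, P = 38 − 5·2.9 = 23.5.

Cournot: Q = 4.64; Monopoly: Q = 2.9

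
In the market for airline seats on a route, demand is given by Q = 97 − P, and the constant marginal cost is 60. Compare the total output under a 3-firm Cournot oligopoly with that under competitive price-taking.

Inverting demand: P = 97 − Q.
With 3 symmetric Cournot firms, each firm's FOC gives 97 − 4q = 60, so q = 9.25, Q = 3·9.25 = 27.75, and P = 69.25.
Competitive firms price at marginal cost: P = 60, giving Q = 37.

Cournot: Q = 27.75; Competition: Q = 37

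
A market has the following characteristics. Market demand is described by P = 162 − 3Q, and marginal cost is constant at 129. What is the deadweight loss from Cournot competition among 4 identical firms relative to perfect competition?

Under competition P = MC = 129, so Q = (162 − 129)/3 = 11.
Cournot with 4 identical firms: the symmetric best-response condition is 162 − 15q = 129. Each firm produces q = 2.2, total output Q = 8.8, price P = 135.6.
DWL is the triangle between Q = 8.8 and Q = 11: ½·(11 − 8.8)·(135.6 − 129) = 7.26.

DWL = 7.26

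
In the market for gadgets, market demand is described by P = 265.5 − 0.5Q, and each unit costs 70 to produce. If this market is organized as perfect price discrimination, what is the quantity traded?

With perfect price discrimination, output is the efficient level Q = 391 (where demand meets MC), but every buyer pays their willingness to pay: CS = 0 and PS = total surplus.

Q = 391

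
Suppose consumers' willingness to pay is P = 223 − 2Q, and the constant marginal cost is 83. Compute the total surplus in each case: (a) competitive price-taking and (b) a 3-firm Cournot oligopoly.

Competition: TS = 4900; Cournot: TS = 4593.75

Competitive firms price at marginal cost: P = 83, giving Q = 70.
CS = ½·(223 − 83)·70 = 4900; PS = (83 − 83)·70 = 0; TS = 4900.
In a 3-firm Cournot equilibrium, symmetry and the first-order condition give q = (223 − 83)/(8) = 17.5. So Q = 52.5 and P = 118.
CS = ½·(223 − 118)·52.5 = 2756.25; PS = (118 − 83)·52.5 = 1837.5; TS = 4593.75.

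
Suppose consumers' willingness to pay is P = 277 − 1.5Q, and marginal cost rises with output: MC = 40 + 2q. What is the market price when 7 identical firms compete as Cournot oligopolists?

With 7 symmetric Cournot firms, each firm's FOC gives 277 − 12q = 40 + 2q, so q = 237/14, Q = 7·237/14 = 118.5, and P = 99.25.

P = 99.25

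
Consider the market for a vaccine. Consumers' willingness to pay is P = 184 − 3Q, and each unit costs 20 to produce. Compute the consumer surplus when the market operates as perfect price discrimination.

CS = 0

A perfectly discriminating monopolist sells every unit with P(Q) ≥ MC(Q), so output equals the competitive quantity Q = 164/3. Each buyer pays their reservation price, so CS = 0 and the firm captures all surplus.
CS = 0.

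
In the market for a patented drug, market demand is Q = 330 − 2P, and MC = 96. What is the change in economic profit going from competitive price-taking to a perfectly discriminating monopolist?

Inverting demand: P = 165 − 0.5Q.
Under competition P = MC = 96, so Q = (165 − 96)/0.5 = 138.
Profit = (96 − 96)·138 = 0.
A perfectly discriminating monopolist sells every unit with P(Q) ≥ MC(Q), so output equals the competitive quantity Q = 138. Each buyer pays their reservation price, so CS = 0 and the firm captures all surplus.
PS equals the full surplus area, 4761. Profit = 4761 = 4761.
Change in economic profit: 4761 − 0 = 4761.

Economic profit rises by 4761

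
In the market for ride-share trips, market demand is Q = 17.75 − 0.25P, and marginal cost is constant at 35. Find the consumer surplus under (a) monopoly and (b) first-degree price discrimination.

Inverting demand: P = 71 − 4Q.
Monopoly sets MR = MC: 71 − 8Q = 35 ⇒ Q = 4.5, P = 71 − 4·4.5 = 53.
CS = ½·(71 − 53)·4.5 = 40.5.
A perfectly discriminating monopolist sells every unit with P(Q) ≥ MC(Q), so output equals the competitive quantity Q = 9. Each buyer pays their reservation price, so CS = 0 and the firm captures all surplus.
CS = 0.

Monopoly: CS = 40.5; Perfect PD: CS = 0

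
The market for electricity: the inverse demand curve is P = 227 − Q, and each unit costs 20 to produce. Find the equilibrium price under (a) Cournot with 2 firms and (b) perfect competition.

In a 2-firm Cournot equilibrium, symmetry and the first-order condition give q = (227 − 20)/(3) = 69. So Q = 138 and P = 89.
Under competition P = MC = 20, so Q = (227 − 20)/1 = 207.

Cournot: P = 89; Competition: P = 20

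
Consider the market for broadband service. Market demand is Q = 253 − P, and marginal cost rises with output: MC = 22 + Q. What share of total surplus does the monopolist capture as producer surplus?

Inverting demand: P = 253 − Q.
A monopolist chooses Q where MR = MC. MR = 253 − 2Q; setting this equal to 22 + Q gives Q = 77 and P = 176.
CS = ½·(253 − 176)·77 = 2964.5.
PS = P·Q − VC(Q) = 176·77 − (22·77 + ½·1·77²) = 8893.5.
Share captured = PS/TS = 8893.5/11858 = 0.75.

PS/TS = 0.75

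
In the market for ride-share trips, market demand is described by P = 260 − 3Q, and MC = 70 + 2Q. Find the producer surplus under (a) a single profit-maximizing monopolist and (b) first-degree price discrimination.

Monopoly: PS = 2256.25; Perfect PD: PS = 3610

Monopoly sets MR = MC: 260 − 6Q = 70 + 2Q ⇒ Q = 23.75, P = 260 − 3·23.75 = 188.75.
PS = P·Q − VC(Q) = 188.75·23.75 − (70·23.75 + ½·2·23.75²) = 2256.25.
With perfect price discrimination, output is the efficient level Q = 38 (where demand meets MC), but every buyer pays their willingness to pay: CS = 0 and PS = total surplus.
PS = ½·(260 − 70)·38 = 3610.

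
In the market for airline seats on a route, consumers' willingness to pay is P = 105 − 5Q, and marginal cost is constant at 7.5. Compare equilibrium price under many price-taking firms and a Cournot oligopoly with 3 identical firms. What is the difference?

Perfect competition: P = MC = 7.5, so 105 − 5Q = 7.5 and Q = 19.5.
Cournot with 3 identical firms: the symmetric best-response condition is 105 − 20q = 7.5. Each firm produces q = 4.875, total output Q = 14.625, price P = 31.875.
Change in equilibrium price: 31.875 − 7.5 = 24.375.

P rises by 24.375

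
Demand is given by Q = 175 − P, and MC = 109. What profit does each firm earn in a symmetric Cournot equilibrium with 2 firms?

Inverting demand: P = 175 − Q.
With 2 symmetric Cournot firms, each firm's FOC gives 175 − 3q = 109, so q = 22, Q = 2·22 = 44, and P = 131.
Each firm's profit = (131 − 109)·22 = 484.

π_i = 484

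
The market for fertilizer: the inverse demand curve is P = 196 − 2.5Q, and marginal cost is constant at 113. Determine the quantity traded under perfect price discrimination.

Under first-degree price discrimination the firm charges each unit its demand price and produces up to where P = MC, i.e. Q = 33.2. Consumer surplus is zero; producer surplus equals total surplus.

Q = 33.2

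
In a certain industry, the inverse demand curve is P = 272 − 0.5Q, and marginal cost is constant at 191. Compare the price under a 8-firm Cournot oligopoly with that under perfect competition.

Cournot: P = 200; Competition: P = 191

In a 8-firm Cournot equilibrium, symmetry and the first-order condition give q = (272 − 191)/(4.5) = 18. So Q = 144 and P = 200.
Competitive firms price at marginal cost: P = 191, giving Q = 162.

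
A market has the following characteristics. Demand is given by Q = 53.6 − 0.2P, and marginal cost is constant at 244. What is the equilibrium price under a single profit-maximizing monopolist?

Inverting demand: P = 268 − 5Q.
The monopolist equates marginal revenue to marginal cost: 268 − 10Q = 244, so Q = 2.4. From demand, P = 256.

P = 256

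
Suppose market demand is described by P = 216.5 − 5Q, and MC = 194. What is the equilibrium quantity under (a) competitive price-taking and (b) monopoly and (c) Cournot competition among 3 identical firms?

Perfect competition: P = MC = 194, so 216.5 − 5Q = 194 and Q = 4.5.
A monopolist chooses Q where MR = MC. MR = 216.5 − 10Q; setting this equal to 194 gives Q = 2.25 and P = 205.25.
With 3 symmetric Cournot firms, each firm's FOC gives 216.5 − 20q = 194, so q = 1.125, Q = 3·1.125 = 3.375, and P = 199.625.

Competition: Q = 4.5; Monopoly: Q = 2.25; Cournot: Q = 3.375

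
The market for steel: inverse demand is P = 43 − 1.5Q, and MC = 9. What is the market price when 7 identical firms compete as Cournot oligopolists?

Cournot with 7 identical firms: the symmetric best-response condition is 43 − 12q = 9. Each firm produces q = 17/6, total output Q = 119/6, price P = 13.25.

P = 13.25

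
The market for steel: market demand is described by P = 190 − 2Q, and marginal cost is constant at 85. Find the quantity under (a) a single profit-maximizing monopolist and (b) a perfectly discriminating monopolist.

Monopoly: Q = 26.25; Perfect PD: Q = 52.5

A monopolist chooses Q where MR = MC. MR = 190 − 4Q; setting this equal to 85 gives Q = 26.25 and P = 137.5.
With perfect price discrimination, output is the efficient level Q = 52.5 (where demand meets MC), but every buyer pays their willingness to pay: CS = 0 and PS = total surplus.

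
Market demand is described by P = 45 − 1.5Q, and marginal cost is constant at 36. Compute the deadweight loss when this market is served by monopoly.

DWL = 6.75

Under competition P = MC = 36, so Q = (45 − 36)/1.5 = 6.
Monopoly sets MR = MC: 45 − 3Q = 36 ⇒ Q = 3, P = 45 − 1.5·3 = 40.5.
DWL is the triangle between Q = 3 and Q = 6: ½·(6 − 3)·(40.5 − 36) = 6.75.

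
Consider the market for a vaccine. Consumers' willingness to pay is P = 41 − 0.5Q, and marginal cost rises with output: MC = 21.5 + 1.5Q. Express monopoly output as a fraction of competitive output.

Q_m/Q_c = 0.8

The monopolist equates marginal revenue to marginal cost: 41 − Q = 21.5 + 1.5Q, so Q = 7.8. From demand, P = 37.1.
Under competition P = MC: 41 − 0.5Q = 21.5 + 1.5Q ⇒ Q = 9.75, P = 36.125.
Ratio Q_m/Q_c = 7.8/9.75 = 0.8.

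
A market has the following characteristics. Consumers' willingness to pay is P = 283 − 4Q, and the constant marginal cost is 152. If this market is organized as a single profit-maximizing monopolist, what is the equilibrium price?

P = 217.5

A monopolist chooses Q where MR = MC. MR = 283 − 8Q; setting this equal to 152 gives Q = 16.375 and P = 217.5.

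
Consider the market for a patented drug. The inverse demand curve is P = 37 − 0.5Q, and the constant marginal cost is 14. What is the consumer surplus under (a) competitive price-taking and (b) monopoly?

Perfect competition: P = MC = 14, so 37 − 0.5Q = 14 and Q = 46.
CS = ½·(37 − 14)·46 = 529.
The monopolist equates marginal revenue to marginal cost: 37 − Q = 14, so Q = 23. From demand, P = 25.5.
CS = ½·(37 − 25.5)·23 = 132.25.

Competition: CS = 529; Monopoly: CS = 132.25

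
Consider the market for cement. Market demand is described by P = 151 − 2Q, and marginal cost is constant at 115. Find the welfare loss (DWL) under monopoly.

Perfect competition: P = MC = 115, so 151 − 2Q = 115 and Q = 18.
The monopolist equates marginal revenue to marginal cost: 151 − 4Q = 115, so Q = 9. From demand, P = 133.
DWL is the triangle between Q = 9 and Q = 18: ½·(18 − 9)·(133 − 115) = 81.

DWL = 81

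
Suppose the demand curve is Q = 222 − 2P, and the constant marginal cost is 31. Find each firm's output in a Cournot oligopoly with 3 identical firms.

Inverting demand: P = 111 − 0.5Q.
In a 3-firm Cournot equilibrium, symmetry and the first-order condition give q = (111 − 31)/(2) = 40. So Q = 120 and P = 51.

q_i = 40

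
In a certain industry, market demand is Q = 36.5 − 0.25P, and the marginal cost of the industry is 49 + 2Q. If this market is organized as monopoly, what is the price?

P = 107.2

Inverting demand: P = 146 − 4Q.
Monopoly sets MR = MC: 146 − 8Q = 49 + 2Q ⇒ Q = 9.7, P = 146 − 4·9.7 = 107.2.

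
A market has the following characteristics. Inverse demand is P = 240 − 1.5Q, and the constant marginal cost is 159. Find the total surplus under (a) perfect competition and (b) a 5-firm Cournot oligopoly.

Competition: TS = 2187; Cournot: TS = 2126.25

Competitive firms price at marginal cost: P = 159, giving Q = 54.
CS = ½·(240 − 159)·54 = 2187; PS = (159 − 159)·54 = 0; TS = 2187.
Cournot with 5 identical firms: the symmetric best-response condition is 240 − 9q = 159. Each firm produces q = 9, total output Q = 45, price P = 172.5.
CS = ½·(240 − 172.5)·45 = 1518.75; PS = (172.5 − 159)·45 = 607.5; TS = 2126.25.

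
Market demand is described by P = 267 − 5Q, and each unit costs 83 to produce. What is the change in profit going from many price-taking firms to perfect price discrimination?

π rises by 3385.6

Perfect competition: P = MC = 83, so 267 − 5Q = 83 and Q = 36.8.
Profit = (83 − 83)·36.8 = 0.
A perfectly discriminating monopolist sells every unit with P(Q) ≥ MC(Q), so output equals the competitive quantity Q = 36.8. Each buyer pays their reservation price, so CS = 0 and the firm captures all surplus.
PS equals the full surplus area, 3385.6. Profit = 3385.6 = 3385.6.
Change in profit: 3385.6 − 0 = 3385.6.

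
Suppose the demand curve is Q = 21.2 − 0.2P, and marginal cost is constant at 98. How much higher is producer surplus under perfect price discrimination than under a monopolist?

Inverting demand: P = 106 − 5Q.
Monopoly sets MR = MC: 106 − 10Q = 98 ⇒ Q = 0.8, P = 106 − 5·0.8 = 102.
PS = (102 − 98)·0.8 = 3.2.
With perfect price discrimination, output is the efficient level Q = 1.6 (where demand meets MC), but every buyer pays their willingness to pay: CS = 0 and PS = total surplus.
PS = ½·(106 − 98)·1.6 = 6.4.
Change in producer surplus: 6.4 − 3.2 = 3.2.

PS rises by 3.2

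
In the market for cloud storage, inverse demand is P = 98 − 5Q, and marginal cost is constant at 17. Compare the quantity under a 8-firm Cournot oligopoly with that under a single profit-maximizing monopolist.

Cournot: Q = 14.4; Monopoly: Q = 8.1

With 8 symmetric Cournot firms, each firm's FOC gives 98 − 45q = 17, so q = 1.8, Q = 8·1.8 = 14.4, and P = 26.
The monopolist equates marginal revenue to marginal cost: 98 − 10Q = 17, so Q = 8.1. From demand, P = 57.5.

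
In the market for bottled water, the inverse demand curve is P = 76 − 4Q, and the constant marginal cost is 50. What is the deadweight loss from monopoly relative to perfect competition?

DWL = 21.125

Perfect competition: P = MC = 50, so 76 − 4Q = 50 and Q = 6.5.
A monopolist chooses Q where MR = MC. MR = 76 − 8Q; setting this equal to 50 gives Q = 3.25 and P = 63.
DWL is the triangle between Q = 3.25 and Q = 6.5: ½·(6.5 − 3.25)·(63 − 50) = 21.125.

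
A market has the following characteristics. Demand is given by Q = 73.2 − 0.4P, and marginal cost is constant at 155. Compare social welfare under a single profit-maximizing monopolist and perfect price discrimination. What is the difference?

TS rises by 39.2

Inverting demand: P = 183 − 2.5Q.
Monopoly sets MR = MC: 183 − 5Q = 155 ⇒ Q = 5.6, P = 183 − 2.5·5.6 = 169.
CS = ½·(183 − 169)·5.6 = 39.2; PS = (169 − 155)·5.6 = 78.4; TS = 117.6.
A perfectly discriminating monopolist sells every unit with P(Q) ≥ MC(Q), so output equals the competitive quantity Q = 11.2. Each buyer pays their reservation price, so CS = 0 and the firm captures all surplus.
TS = 156.8 (equal to competitive TS).
Change in social welfare: 156.8 − 117.6 = 39.2.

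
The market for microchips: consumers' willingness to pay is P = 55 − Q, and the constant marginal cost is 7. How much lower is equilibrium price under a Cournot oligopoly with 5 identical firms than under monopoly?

The monopolist equates marginal revenue to marginal cost: 55 − 2Q = 7, so Q = 24. From demand, P = 31.
Cournot with 5 identical firms: the symmetric best-response condition is 55 − 6q = 7. Each firm produces q = 8, total output Q = 40, price P = 15.
Change in equilibrium price: 15 − 31 = −16.

Equilibrium price falls by 16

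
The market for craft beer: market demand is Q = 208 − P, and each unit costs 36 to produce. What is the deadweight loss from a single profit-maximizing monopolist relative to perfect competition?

DWL = 3698

Inverting demand: P = 208 − Q.
Competitive firms price at marginal cost: P = 36, giving Q = 172.
A monopolist chooses Q where MR = MC. MR = 208 − 2Q; setting this equal to 36 gives Q = 86 and P = 122.
DWL is the triangle between Q = 86 and Q = 172: ½·(172 − 86)·(122 − 36) = 3698.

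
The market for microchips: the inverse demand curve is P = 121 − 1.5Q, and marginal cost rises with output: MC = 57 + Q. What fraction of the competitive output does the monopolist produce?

Q_m/Q_c = 0.625

The monopolist equates marginal revenue to marginal cost: 121 − 3Q = 57 + Q, so Q = 16. From demand, P = 97.
Under competition P = MC: 121 − 1.5Q = 57 + Q ⇒ Q = 25.6, P = 82.6.
Ratio Q_m/Q_c = 16/25.6 = 0.625.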